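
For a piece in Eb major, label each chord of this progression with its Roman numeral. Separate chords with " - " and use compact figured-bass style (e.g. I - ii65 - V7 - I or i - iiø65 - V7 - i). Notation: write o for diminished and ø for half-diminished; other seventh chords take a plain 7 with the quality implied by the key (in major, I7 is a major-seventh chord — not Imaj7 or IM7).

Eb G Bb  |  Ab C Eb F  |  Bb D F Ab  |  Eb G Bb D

I - ii65 - V7 - I7

Eb-G-Bb: root Eb is the tonic; major triad there is I.
Ab-C-Eb-F: root F is the supertonic; minor seventh chord there is ii65.
Bb-D-F-Ab: root Bb is the dominant; dominant seventh chord there is V7.
Eb-G-Bb-D has root Eb, degree 1 in Eb major, so I7.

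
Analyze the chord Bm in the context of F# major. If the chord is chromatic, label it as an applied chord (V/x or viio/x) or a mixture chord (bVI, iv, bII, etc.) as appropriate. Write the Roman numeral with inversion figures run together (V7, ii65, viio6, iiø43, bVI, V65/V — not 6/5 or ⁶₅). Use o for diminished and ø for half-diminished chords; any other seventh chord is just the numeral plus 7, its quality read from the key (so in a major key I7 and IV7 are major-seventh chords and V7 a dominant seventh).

iv

The pitches B-D-F# form a minor triad rooted on B.
B is the fourth degree of F# major. This is the minor subdominant, borrowed from the parallel minor.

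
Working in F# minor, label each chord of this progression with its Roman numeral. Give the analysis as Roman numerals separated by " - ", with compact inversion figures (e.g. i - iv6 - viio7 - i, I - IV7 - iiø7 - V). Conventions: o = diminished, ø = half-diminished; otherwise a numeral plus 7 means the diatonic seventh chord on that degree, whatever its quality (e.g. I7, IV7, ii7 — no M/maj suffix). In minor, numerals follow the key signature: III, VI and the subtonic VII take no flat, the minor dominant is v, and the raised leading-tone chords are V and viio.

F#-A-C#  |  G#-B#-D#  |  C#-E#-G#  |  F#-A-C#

F#-A-C#: minor triad on F# = scale degree 1 → i.
G#-B#-D#: a major triad on G#, the applied dominant of V → V/V.
C#-E#-G#: root C# is the dominant; major triad there is V.
F#-A-C# has root F#, degree 1 in F# minor, so i.

i - V/V - V - i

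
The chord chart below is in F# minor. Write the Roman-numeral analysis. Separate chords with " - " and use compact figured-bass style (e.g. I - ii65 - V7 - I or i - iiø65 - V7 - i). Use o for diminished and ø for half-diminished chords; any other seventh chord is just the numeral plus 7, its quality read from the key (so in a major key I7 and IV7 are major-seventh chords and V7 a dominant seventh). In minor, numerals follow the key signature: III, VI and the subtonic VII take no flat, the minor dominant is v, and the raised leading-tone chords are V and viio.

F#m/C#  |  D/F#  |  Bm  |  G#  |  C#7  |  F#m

F#m/C#: minor triad on F# = scale degree 1 → i64.
D/F# has root D, degree 6 in F# minor, so VI6.
Bm: root B is the subdominant; minor triad there is iv.
G#: a major triad on G#, the applied dominant of V → V/V.
C#7: root C# is the dominant; dominant seventh chord there is V7.
F#m: minor triad on F# = scale degree 1 → i.

i64 - VI6 - iv - V/V - V7 - i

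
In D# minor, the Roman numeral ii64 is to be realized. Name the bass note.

ii in D# minor has root E#; the chord is E#-G#-B#.
The figure 64 means second inversion — the fifth is in the bass.

B#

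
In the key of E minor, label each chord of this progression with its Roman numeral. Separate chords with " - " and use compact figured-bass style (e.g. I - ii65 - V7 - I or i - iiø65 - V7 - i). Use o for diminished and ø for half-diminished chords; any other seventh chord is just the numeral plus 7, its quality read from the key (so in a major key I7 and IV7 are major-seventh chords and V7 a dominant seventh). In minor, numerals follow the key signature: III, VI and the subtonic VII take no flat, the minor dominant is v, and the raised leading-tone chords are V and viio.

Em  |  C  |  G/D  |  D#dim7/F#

i - VI - III64 - viio65

Em: minor triad on E = scale degree 1 → i.
C has root C, degree 6 in E minor, so VI.
G/D has root G, degree 3 in E minor, so III64.
D#dim7/F#: fully diminished seventh chord on D# = scale degree 7 → viio65.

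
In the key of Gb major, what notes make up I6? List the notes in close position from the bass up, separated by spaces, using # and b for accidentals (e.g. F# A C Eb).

The numeral's case and figure indicate a major triad. In Gb major its root, scale degree 1, is Gb.
Stacking thirds from Gb gives Gb-Bb-Db.
The figured bass 6 indicates first inversion, placing the third (Bb) in the bass: Bb-Db-Gb.

Bb Db Gb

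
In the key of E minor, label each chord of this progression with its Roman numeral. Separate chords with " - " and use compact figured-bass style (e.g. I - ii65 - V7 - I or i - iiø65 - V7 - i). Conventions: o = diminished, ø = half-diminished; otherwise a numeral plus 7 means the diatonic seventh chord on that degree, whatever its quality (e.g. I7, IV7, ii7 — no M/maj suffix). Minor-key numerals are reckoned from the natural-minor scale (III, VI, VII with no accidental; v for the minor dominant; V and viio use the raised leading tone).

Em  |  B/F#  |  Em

i - V64 - i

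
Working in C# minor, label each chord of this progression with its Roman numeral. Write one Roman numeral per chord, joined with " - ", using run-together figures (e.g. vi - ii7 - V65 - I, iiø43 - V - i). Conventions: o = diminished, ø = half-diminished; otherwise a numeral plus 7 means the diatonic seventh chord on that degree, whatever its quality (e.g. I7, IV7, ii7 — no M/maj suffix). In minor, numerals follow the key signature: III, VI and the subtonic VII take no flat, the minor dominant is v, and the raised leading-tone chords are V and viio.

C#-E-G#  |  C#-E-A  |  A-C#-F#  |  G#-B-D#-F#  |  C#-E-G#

C#-E-G# has root C#, degree 1 in C# minor, so i.
C#-E-A has root A, degree 6 in C# minor, so VI6.
A-C#-F#: root F# is the subdominant; minor triad there is iv6.
G#-B-D#-F# has root G#, degree 5 in C# minor, so v7.
C#-E-G#: minor triad on C# = scale degree 1 → i.

i - VI6 - iv6 - v7 - i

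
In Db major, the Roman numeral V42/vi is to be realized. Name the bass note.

Eb

The applied chord V42/vi is rooted on F: F-A-C-Eb.
The figure 42 means third inversion — the seventh is in the bass.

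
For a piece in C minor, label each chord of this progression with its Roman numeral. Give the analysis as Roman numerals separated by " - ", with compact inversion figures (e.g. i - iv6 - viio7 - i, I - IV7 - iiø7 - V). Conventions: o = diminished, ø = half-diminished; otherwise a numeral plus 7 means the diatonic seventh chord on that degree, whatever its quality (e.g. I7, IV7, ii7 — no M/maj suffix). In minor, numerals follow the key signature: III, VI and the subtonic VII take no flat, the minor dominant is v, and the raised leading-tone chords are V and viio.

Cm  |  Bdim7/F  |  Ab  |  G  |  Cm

Cm has root C, degree 1 in C minor, so i.
Bdim7/F: root B is the leading tone; fully diminished seventh chord there is viio43.
Ab: major triad on Ab = scale degree 6 → VI.
G has root G, degree 5 in C minor, so V.
Cm has root C, degree 1 in C minor, so i.

i - viio43 - VI - V - i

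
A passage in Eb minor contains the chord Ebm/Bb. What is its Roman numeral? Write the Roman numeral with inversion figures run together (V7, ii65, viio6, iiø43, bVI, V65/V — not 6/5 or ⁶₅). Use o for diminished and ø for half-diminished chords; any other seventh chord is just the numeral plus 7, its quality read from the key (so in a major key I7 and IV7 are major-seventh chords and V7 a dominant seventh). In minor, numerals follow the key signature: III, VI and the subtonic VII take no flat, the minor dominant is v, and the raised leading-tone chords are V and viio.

Stacked in thirds the chord is Eb-Gb-Bb: a minor triad on Eb.
Eb is scale degree 1 in Eb minor, and a minor triad on that degree is written i.
With Bb in the bass the chord is in second inversion, so the figured bass is 64.

i64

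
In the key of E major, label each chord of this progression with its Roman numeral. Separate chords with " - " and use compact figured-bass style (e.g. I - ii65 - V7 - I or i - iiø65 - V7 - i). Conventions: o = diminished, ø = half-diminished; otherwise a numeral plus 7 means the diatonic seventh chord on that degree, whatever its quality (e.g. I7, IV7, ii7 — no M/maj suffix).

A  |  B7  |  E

IV - V7 - I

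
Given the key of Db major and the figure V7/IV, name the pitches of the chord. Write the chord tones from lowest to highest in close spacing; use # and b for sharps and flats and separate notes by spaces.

Db F Ab Cb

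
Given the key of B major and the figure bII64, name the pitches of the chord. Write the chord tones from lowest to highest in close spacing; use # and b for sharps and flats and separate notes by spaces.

Scale degree 2 in B major is C#; lowering it a half step gives C. bII64 is the Neapolitan chord — a major triad on the lowered second degree.
So the chord is C-E-G.
The figured bass 64 indicates second inversion, placing the fifth (G) in the bass: G-C-E.

G C E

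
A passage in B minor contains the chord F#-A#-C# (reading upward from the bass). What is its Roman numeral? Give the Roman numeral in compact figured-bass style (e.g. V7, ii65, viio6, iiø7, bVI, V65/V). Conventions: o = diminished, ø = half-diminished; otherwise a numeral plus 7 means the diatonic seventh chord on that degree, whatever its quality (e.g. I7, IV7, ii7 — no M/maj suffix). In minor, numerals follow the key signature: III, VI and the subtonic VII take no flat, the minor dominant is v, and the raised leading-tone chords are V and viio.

Stacked in thirds the chord is F#-A#-C#: a major triad on F#.
F# is scale degree 5 in B minor, and a major triad on that degree is written V.

V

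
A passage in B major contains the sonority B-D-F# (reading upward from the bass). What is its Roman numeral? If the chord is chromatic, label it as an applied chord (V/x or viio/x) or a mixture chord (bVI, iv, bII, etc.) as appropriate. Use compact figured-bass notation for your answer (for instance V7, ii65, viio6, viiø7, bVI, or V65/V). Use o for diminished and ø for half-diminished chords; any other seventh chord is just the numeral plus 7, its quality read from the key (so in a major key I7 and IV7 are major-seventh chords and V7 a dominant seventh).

Stacked in thirds the chord is B-D-F#: a minor triad on B.
B is the first degree of B major. This is the minor tonic, borrowed from the parallel minor.

i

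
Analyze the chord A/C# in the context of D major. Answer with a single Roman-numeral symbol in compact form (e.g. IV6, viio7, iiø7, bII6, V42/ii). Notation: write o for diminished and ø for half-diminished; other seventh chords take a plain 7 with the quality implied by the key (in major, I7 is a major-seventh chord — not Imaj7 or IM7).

V6

Stacked in thirds the chord is A-C#-E: a major triad on A.
A is scale degree 5 in D major, and a major triad on that degree is written V.
With C# in the bass the chord is in first inversion, so the figured bass is 6.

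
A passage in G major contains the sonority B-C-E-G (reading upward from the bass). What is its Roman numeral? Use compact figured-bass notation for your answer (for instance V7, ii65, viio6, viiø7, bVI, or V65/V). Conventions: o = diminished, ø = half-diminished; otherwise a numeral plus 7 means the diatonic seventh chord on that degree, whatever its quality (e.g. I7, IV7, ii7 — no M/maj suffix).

IV42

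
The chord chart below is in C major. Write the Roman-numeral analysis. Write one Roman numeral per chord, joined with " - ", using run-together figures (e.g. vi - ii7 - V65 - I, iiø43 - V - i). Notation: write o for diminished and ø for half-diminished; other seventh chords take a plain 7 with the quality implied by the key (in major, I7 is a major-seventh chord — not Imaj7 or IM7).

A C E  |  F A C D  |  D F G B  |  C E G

vi - ii65 - V43 - I

A-C-E: minor triad on A = scale degree 6 → vi.
F-A-C-D: minor seventh chord on D = scale degree 2 → ii65.
D-F-G-B: dominant seventh chord on G = scale degree 5 → V43.
C-E-G: root C is the tonic; major triad there is I.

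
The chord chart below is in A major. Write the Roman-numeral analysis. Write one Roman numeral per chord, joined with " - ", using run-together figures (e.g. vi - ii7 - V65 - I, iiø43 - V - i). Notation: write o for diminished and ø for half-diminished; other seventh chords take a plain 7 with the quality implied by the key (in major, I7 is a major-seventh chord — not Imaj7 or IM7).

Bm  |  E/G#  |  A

Bm has root B, degree 2 in A major, so ii.
E/G#: major triad on E = scale degree 5 → V6.
A: major triad on A = scale degree 1 → I.

ii - V6 - I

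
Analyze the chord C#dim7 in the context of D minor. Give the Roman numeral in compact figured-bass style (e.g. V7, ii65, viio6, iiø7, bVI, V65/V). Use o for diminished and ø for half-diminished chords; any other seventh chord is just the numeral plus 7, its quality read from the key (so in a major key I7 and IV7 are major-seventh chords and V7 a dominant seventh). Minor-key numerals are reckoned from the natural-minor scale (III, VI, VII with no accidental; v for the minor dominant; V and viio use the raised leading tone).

viio7

Stacked in thirds the chord is C#-E-G-Bb: a fully diminished seventh chord on C#.
C# is scale degree 7 in D minor, and a fully diminished seventh chord on that degree is written viio7.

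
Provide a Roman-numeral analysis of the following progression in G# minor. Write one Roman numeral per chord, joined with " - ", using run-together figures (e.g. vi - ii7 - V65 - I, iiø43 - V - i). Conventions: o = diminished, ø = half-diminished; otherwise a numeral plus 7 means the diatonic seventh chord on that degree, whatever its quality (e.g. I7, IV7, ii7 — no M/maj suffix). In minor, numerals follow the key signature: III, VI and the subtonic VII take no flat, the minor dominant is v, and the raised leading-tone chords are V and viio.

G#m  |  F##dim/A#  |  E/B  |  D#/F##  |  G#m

i - viio6 - VI64 - V6 - i

G#m has root G#, degree 1 in G# minor, so i.
F##dim/A# has root F##, degree 7 in G# minor, so viio6.
E/B: major triad on E = scale degree 6 → VI64.
D#/F##: root D# is the dominant; major triad there is V6.
G#m: minor triad on G# = scale degree 1 → i.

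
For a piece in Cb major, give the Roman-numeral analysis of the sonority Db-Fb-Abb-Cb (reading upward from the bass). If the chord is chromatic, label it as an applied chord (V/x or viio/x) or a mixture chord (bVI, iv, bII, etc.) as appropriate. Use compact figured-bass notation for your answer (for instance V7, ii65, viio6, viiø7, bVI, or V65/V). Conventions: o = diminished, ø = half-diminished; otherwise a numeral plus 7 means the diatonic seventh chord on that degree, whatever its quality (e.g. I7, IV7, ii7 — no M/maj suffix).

iiø7

The pitches Db-Fb-Abb-Cb form a half-diminished seventh chord rooted on Db.
Db is the second degree of Cb major. This is the half-diminished supertonic seventh, borrowed from the parallel minor.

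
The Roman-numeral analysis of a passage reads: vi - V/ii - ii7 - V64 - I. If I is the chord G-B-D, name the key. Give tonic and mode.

The chord G is a major triad rooted on G; its label is I.
If G is scale degree 1 and the mode makes that degree carry a major triad, the tonic is G and the mode is major.

G major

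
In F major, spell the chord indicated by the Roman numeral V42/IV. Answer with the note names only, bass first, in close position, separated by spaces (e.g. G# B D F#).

Eb F A C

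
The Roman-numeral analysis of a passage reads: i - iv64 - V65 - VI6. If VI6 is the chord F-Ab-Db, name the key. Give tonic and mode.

F minor

The anchor chord is a major triad on Db, labeled VI6.
If Db is scale degree 6 and the mode makes that degree carry a major triad, the tonic is F and the mode is minor.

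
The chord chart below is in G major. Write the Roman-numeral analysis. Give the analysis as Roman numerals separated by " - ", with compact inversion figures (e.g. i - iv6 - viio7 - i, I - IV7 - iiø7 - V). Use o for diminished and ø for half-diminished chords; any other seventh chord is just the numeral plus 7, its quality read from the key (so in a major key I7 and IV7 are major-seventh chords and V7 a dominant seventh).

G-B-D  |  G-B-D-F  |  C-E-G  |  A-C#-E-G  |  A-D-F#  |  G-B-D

I - V7/IV - IV - V7/V - V64 - I

G-B-D has root G, degree 1 in G major, so I.
G-B-D-F: chromatic; G is V of IV, so V7/IV.
C-E-G: root C is the subdominant; major triad there is IV.
A-C#-E-G is the secondary dominant of V (dominant seventh chord on A): V7/V.
A-D-F#: root D is the dominant; major triad there is V64.
G-B-D: root G is the tonic; major triad there is I.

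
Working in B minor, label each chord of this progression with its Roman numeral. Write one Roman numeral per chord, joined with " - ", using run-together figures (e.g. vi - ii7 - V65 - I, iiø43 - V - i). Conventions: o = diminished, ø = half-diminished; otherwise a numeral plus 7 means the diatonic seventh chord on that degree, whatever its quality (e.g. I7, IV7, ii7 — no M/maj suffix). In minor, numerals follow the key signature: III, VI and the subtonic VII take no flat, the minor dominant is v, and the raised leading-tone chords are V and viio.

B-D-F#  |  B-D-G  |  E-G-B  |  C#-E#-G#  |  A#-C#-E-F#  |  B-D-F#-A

i - VI6 - iv - V/V - V65 - i7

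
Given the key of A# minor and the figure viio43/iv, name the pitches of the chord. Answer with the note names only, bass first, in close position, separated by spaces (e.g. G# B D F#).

The slash marks an applied leading-tone chord: viio of iv. In A# minor, iv is D#, so the leading tone to it is C##, a half step below.
Building a fully diminished seventh chord on C## gives C##-E#-G#-B.
With the 43 figure the chord is in second inversion; from the bass G# upward in close position it reads G#-B-C##-E#.

G# B C## E#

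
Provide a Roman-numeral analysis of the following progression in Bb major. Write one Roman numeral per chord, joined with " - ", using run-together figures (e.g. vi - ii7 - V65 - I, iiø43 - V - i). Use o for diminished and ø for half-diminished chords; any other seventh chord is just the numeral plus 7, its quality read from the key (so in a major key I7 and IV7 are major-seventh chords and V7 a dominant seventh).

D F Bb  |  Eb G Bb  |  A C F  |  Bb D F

I6 - IV - V6 - I

D-F-Bb has root Bb, degree 1 in Bb major, so I6.
Eb-G-Bb: major triad on Eb = scale degree 4 → IV.
A-C-F has root F, degree 5 in Bb major, so V6.
Bb-D-F: root Bb is the tonic; major triad there is I.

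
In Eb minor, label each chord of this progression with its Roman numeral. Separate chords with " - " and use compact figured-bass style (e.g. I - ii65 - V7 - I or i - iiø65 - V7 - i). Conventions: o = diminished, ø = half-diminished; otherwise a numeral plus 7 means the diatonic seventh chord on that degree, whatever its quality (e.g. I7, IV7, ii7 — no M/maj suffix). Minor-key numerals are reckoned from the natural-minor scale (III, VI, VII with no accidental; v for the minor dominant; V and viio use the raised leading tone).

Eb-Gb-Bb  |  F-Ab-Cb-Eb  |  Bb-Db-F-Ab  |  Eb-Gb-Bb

i - iiø7 - v7 - i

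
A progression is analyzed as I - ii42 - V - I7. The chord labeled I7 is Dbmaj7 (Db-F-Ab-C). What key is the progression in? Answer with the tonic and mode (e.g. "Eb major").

The anchor chord is a major seventh chord on Db, labeled I7.
If Db is scale degree 1 and the mode makes that degree carry a major seventh chord, the tonic is Db and the mode is major.

Db major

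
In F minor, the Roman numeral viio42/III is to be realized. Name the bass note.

The applied chord viio42/III is rooted on G: G-Bb-Db-Fb.
The figure 42 means third inversion — the seventh is in the bass.

Fb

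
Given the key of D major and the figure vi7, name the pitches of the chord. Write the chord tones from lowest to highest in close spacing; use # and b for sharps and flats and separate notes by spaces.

B D F# A

The numeral's case and figure indicate a minor seventh chord. In D major its root, scale degree 6, is B.
Stacking thirds from B gives B-D-F#-A.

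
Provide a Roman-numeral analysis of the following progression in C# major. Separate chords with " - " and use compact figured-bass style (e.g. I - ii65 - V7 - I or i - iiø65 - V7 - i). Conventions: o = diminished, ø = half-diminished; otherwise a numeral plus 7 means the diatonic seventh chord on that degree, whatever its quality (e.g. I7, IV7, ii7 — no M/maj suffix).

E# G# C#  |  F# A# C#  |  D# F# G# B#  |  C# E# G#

I6 - IV - V43 - I

E#-G#-C#: root C# is the tonic; major triad there is I6.
F#-A#-C# has root F#, degree 4 in C# major, so IV.
D#-F#-G#-B#: dominant seventh chord on G# = scale degree 5 → V43.
C#-E#-G#: major triad on C# = scale degree 1 → I.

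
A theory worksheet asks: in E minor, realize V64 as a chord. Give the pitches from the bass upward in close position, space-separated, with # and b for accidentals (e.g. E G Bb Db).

F# B D#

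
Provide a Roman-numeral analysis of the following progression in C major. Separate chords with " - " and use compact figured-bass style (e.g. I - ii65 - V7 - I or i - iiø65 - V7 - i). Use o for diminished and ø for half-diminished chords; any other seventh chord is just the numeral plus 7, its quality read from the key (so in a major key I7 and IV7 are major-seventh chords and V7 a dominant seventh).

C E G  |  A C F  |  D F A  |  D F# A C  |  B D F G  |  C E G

I - IV6 - ii - V7/V - V65 - I

C-E-G: root C is the tonic; major triad there is I.
A-C-F: major triad on F = scale degree 4 → IV6.
D-F-A: minor triad on D = scale degree 2 → ii.
D-F#-A-C is the secondary dominant of V (dominant seventh chord on D): V7/V.
B-D-F-G: dominant seventh chord on G = scale degree 5 → V65.
C-E-G: root C is the tonic; major triad there is I.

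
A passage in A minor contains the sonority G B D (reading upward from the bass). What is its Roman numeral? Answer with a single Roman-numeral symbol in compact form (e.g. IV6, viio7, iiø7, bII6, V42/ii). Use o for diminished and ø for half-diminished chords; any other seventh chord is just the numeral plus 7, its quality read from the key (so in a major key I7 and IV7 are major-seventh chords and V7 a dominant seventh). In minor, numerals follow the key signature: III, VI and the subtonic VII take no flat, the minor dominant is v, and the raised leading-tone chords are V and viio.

VII

Stacked in thirds the chord is G-B-D: a major triad on G.
In A minor, G is the subtonic; the diatonic major triad there is VII.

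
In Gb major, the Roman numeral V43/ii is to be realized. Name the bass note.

The applied chord V43/ii is rooted on Eb: Eb-G-Bb-Db.
The figure 43 means second inversion — the fifth is in the bass.

Bb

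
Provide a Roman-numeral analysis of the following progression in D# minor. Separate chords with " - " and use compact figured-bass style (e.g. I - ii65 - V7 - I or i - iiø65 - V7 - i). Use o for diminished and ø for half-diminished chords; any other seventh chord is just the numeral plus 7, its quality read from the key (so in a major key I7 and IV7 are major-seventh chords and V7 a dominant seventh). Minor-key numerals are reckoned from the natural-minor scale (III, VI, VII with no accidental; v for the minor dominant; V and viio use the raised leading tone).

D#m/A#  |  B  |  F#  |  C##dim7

i64 - VI - III - viio7

D#m/A#: minor triad on D# = scale degree 1 → i64.
B: root B is the submediant; major triad there is VI.
F# has root F#, degree 3 in D# minor, so III.
C##dim7 has root C##, degree 7 in D# minor, so viio7.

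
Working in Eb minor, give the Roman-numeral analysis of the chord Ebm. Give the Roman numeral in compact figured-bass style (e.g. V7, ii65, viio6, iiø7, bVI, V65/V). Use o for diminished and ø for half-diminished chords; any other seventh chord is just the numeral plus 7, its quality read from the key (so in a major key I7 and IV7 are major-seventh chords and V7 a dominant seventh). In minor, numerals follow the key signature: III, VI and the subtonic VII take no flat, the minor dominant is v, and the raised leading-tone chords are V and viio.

i

The pitches Eb-Gb-Bb form a minor triad rooted on Eb.
In Eb minor, Eb is the tonic; the diatonic minor triad there is i.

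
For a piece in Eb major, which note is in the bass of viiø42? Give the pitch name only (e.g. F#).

C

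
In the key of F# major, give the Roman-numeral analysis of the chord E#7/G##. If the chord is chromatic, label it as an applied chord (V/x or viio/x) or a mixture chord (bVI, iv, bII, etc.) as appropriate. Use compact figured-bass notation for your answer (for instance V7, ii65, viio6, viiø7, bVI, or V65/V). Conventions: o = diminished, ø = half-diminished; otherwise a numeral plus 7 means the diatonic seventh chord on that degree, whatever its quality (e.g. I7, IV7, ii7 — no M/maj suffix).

V65/iii

The pitches E#-G##-B#-D# form a dominant seventh chord rooted on E#.
E# is not a diatonic chord root with this quality in F# major, but it lies a perfect fifth above A# (iii), so the chord functions as an applied dominant of iii.
With G## in the bass the chord is in first inversion, so the figured bass is 65.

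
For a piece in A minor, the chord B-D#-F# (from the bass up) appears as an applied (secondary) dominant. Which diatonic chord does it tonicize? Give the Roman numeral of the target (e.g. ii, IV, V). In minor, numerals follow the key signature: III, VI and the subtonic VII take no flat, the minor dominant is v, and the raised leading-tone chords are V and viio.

The chord is a major triad on B.
A dominant resolves down a perfect fifth: B → E. In A minor, E is scale degree 5, i.e. V.

V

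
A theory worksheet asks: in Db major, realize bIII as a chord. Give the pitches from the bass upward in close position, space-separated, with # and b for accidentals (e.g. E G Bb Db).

Fb Ab Cb

Scale degree 3 in Db major is F; lowering it a half step gives Fb. bIII is a major triad on the lowered third degree, borrowed from the parallel minor.
So the chord is Fb-Ab-Cb, a major triad.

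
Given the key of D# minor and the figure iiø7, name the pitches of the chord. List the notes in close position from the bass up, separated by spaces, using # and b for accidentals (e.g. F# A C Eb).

E# G# B D#

In D# minor, scale degree 2 is E#, and the diatonic chord built there is a half-diminished seventh chord.
Stacking thirds from E# gives E#-G#-B-D#.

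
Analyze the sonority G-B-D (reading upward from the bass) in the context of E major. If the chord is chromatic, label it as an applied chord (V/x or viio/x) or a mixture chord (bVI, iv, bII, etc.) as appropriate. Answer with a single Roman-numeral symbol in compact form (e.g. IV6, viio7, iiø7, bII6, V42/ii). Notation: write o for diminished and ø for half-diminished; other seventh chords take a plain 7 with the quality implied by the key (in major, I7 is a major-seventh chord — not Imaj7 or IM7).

Stacked in thirds the chord is G-B-D: a major triad on G.
G is the lowered third degree of E major (diatonic 3 would be G#). This is a major triad on the lowered third degree, borrowed from the parallel minor.

bIII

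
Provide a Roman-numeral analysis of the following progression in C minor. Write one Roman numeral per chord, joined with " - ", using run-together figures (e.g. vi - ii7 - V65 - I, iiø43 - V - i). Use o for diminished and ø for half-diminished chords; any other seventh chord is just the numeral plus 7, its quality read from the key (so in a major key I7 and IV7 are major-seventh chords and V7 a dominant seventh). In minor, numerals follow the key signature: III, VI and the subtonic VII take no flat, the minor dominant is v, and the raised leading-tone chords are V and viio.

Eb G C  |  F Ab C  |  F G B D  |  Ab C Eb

Eb-G-C: minor triad on C = scale degree 1 → i6.
F-Ab-C: minor triad on F = scale degree 4 → iv.
F-G-B-D: dominant seventh chord on G = scale degree 5 → V42.
Ab-C-Eb: major triad on Ab = scale degree 6 → VI.

i6 - iv - V42 - VI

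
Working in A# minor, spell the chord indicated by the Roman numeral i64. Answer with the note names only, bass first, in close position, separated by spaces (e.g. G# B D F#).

E# A# C#

The numeral's case and figure indicate a minor triad. In A# minor its root, the tonic, is A#.
Stacking thirds from A# gives A#-C#-E#.
The figured bass 64 indicates second inversion, placing the fifth (E#) in the bass: E#-A#-C#.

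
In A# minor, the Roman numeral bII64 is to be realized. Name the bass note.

F#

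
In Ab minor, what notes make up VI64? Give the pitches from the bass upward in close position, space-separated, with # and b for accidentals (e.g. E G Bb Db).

Cb Fb Ab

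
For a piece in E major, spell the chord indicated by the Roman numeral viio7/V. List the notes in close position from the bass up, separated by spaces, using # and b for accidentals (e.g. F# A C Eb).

A# C# E G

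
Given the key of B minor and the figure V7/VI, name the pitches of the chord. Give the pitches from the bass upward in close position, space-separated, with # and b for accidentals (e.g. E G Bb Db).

The slash means an applied dominant: we want the dominant of VI. In B minor, VI is G major, and its dominant is built on D.
Building a dominant seventh chord on D gives D-F#-A-C.

D F# A C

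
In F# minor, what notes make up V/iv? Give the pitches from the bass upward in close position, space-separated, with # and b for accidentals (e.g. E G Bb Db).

V/iv is a secondary dominant — the dominant triad of iv. iv in F# minor is B, so the applied chord's root is F#, a perfect fifth above.
Building a major triad on F# gives F#-A#-C#.

F# A# C#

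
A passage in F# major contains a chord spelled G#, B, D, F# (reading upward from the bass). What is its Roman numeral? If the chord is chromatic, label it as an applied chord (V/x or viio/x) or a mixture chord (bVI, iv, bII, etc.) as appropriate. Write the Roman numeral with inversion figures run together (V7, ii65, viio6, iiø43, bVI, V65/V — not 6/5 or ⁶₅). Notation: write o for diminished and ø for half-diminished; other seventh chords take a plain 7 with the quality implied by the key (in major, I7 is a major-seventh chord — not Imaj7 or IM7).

The pitches G#-B-D-F# form a half-diminished seventh chord rooted on G#.
G# is the second degree of F# major. This is the half-diminished supertonic seventh, borrowed from the parallel minor.

iiø7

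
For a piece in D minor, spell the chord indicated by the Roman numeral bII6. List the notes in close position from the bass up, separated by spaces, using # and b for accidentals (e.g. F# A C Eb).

G Bb Eb

Scale degree 2 in D minor is E; lowering it a half step gives Eb. bII6 is the Neapolitan sixth — a major triad on the lowered second degree, here in its customary first inversion.
So the chord is Eb-G-Bb, a major triad.
With the 6 figure the chord is in first inversion; from the bass G upward in close position it reads G-Bb-Eb.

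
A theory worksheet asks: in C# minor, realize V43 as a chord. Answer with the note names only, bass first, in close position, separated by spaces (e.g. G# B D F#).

D# F# G# B#

In C# minor, the fifth degree is G#. The dominant is major (leading tone raised), so V is a dominant seventh chord.
Stacking thirds from G# gives G#-B#-D#-F#.
With the 43 figure the chord is in second inversion; from the bass D# upward in close position it reads D#-F#-G#-B#.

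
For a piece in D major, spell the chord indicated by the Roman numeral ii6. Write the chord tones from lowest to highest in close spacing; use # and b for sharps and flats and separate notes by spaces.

The numeral's case and figure indicate a minor triad. In D major its root, the second degree, is E.
Stacking thirds from E gives E-G-B.
The figured bass 6 indicates first inversion, placing the third (G) in the bass: G-B-E.

G B E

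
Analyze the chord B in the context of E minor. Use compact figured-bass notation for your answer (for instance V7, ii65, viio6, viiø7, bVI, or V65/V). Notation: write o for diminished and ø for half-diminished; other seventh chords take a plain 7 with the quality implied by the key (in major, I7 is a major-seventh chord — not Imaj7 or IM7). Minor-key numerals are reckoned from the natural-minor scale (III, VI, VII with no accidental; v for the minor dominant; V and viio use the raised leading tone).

V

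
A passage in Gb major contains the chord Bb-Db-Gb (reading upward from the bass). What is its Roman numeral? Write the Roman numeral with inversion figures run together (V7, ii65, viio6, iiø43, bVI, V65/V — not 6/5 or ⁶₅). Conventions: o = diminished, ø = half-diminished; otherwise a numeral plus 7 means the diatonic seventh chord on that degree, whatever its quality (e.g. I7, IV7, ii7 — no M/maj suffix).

I6

The pitches Gb-Bb-Db form a major triad rooted on Gb.
Gb is scale degree 1 in Gb major, and a major triad on that degree is written I.
With Bb in the bass the chord is in first inversion, so the figured bass is 6.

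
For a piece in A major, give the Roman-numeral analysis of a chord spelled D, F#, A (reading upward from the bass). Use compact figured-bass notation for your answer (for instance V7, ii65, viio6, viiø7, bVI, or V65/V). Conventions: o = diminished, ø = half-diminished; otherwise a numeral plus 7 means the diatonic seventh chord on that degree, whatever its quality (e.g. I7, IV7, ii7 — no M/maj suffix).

The pitches D-F#-A form a major triad rooted on D.
D is scale degree 4 in A major, and a major triad on that degree is written IV.

IV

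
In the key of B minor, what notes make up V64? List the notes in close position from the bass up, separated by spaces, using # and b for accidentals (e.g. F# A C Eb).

In B minor, scale degree 5 is F#. The dominant is major (leading tone raised), so V is a major triad.
Stacking thirds from F# gives F#-A#-C#.
With the 64 figure the chord is in second inversion; from the bass C# upward in close position it reads C#-F#-A#.

C# F# A#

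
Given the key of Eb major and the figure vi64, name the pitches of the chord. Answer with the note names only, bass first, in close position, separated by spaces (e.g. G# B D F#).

G C Eb

The numeral's case and figure indicate a minor triad. In Eb major its root, the sixth degree, is C.
Stacking thirds from C gives C-Eb-G.
With the 64 figure the chord is in second inversion; from the bass G upward in close position it reads G-C-Eb.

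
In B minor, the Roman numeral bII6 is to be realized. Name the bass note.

bII in B minor has root C; the chord is C-E-G.
The figure 6 means first inversion — the third is in the bass.

E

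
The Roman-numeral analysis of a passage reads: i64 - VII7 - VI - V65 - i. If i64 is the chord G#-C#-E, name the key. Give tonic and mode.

i64 is given as G#-C#-E — a minor triad with root C#.
If C# is scale degree 1 and the mode makes that degree carry a minor triad, the tonic is C# and the mode is minor.

C# minor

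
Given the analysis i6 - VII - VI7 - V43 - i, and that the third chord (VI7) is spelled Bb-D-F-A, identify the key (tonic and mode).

The anchor chord is a major seventh chord on Bb, labeled VI7.
VI7 on Bb implies Bb is the submediant; that puts the tonic at D, and the uppercase numeral fits minor mode.

D minor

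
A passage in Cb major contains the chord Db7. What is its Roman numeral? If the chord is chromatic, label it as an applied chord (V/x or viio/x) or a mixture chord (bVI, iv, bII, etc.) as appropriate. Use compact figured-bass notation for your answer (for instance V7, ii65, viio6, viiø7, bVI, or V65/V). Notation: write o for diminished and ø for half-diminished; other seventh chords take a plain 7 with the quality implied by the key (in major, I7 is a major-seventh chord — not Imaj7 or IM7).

Stacked in thirds the chord is Db-F-Ab-Cb: a dominant seventh chord on Db.
Db is not a diatonic chord root with this quality in Cb major, but it lies a perfect fifth above Gb (V), so the chord functions as an applied dominant of V.

V7/V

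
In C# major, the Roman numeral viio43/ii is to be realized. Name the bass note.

The applied chord viio43/ii is rooted on C##: C##-E#-G#-B.
The figure 43 means second inversion — the fifth is in the bass.

G#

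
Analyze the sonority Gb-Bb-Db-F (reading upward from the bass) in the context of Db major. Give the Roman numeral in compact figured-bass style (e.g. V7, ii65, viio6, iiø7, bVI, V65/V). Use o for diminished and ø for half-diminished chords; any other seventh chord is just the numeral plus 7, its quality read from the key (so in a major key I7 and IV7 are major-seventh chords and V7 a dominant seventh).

Stacked in thirds the chord is Gb-Bb-Db-F: a major seventh chord on Gb.
In Db major, Gb is the subdominant; the diatonic major seventh chord there is IV7.

IV7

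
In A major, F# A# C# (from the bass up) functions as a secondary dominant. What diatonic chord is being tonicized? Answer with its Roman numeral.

ii

The chord is a major triad on F#.
A dominant resolves down a perfect fifth: F# → B. In A major, B is scale degree 2, i.e. ii.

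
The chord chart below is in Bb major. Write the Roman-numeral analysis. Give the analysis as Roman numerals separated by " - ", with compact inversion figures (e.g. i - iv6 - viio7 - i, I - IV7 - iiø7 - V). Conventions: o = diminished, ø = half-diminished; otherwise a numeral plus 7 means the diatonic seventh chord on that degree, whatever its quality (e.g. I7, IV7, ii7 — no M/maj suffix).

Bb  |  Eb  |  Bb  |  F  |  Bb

I - IV - I - V - I

Bb has root Bb, degree 1 in Bb major, so I.
Eb: major triad on Eb = scale degree 4 → IV.
Bb: major triad on Bb = scale degree 1 → I.
F: major triad on F = scale degree 5 → V.
Bb has root Bb, degree 1 in Bb major, so I.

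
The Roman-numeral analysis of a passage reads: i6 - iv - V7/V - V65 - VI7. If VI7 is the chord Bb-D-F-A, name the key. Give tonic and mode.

D minor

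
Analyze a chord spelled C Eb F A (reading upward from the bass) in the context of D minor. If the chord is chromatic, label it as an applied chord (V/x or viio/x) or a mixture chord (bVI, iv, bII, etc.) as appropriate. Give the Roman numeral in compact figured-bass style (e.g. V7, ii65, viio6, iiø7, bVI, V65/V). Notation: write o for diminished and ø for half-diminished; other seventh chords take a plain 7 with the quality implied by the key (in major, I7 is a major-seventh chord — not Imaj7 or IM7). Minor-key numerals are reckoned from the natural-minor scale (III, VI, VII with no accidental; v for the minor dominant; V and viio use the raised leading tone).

V43/VI

The pitches F-A-C-Eb form a dominant seventh chord rooted on F.
F is not a diatonic chord root with this quality in D minor, but it lies a perfect fifth above Bb (VI), so the chord functions as an applied dominant of VI.
With C in the bass the chord is in second inversion, so the figured bass is 43.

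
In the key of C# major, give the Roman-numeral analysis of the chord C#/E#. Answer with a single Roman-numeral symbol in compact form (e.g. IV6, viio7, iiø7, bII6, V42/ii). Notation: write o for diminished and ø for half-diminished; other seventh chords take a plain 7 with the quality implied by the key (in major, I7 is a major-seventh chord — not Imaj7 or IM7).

I6

The pitches C#-E#-G# form a major triad rooted on C#.
C# is scale degree 1 in C# major, and a major triad on that degree is written I.
With E# in the bass the chord is in first inversion, so the figured bass is 6.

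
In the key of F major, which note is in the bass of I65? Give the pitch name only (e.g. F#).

A

I in F major has root F; the chord is F-A-C-E.
The figure 65 means first inversion — the third is in the bass.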